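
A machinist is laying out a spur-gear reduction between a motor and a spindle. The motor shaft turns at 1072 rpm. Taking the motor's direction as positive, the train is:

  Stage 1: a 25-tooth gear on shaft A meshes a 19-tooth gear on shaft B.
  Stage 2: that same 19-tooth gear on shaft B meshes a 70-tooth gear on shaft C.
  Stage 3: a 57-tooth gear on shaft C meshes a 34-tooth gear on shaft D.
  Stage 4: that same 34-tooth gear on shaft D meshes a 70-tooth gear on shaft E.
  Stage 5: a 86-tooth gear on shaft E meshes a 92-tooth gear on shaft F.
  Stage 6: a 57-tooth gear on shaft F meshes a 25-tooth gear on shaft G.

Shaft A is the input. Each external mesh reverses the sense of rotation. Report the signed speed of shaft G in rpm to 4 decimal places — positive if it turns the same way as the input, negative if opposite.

Stage 1 [25T→19T]: ω = 1072.0000×25/19 = 1410.5263 rpm, dir flips to −; running = −1410.5263
Stage 2 [19T→70T]: ω = 1410.5263×19/70 = 382.8571 rpm, dir flips to +; running = +382.8571
Stage 3 [57T→34T]: ω = 382.8571×57/34 = 641.8487 rpm, dir flips to −; running = −641.8487
Stage 4 [34T→70T]: ω = 641.8487×34/70 = 311.7551 rpm, dir flips to +; running = +311.7551
Stage 5 [86T→92T]: ω = 311.7551×86/92 = 291.4232 rpm, dir flips to −; running = −291.4232
Stage 6 [57T→25T]: ω = 291.4232×57/25 = 664.4450 rpm, dir flips to +; running = +664.4450

+664.4450 rpm (same as input, |ω| = 664.4450 rpm)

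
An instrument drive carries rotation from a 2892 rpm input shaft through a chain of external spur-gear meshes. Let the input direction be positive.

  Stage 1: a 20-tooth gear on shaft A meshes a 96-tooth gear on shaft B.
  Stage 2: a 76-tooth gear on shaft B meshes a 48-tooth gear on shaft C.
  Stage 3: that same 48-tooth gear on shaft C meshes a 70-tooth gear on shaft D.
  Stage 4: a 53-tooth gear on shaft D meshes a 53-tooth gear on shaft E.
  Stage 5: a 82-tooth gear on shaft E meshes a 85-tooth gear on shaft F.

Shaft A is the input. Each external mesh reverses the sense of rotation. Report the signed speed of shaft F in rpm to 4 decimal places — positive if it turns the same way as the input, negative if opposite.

-631.0555 rpm (opposite to input, |ω| = 631.0555 rpm)

Stage 1 [20T→96T]: ω = 2892.0000×20/96 = 602.5000 rpm, dir flips to −; running = −602.5000
Stage 2 [76T→48T]: ω = 602.5000×76/48 = 953.9583 rpm, dir flips to +; running = +953.9583
Stage 3 [48T→70T]: ω = 953.9583×48/70 = 654.1429 rpm, dir flips to −; running = −654.1429
Stage 4 [53T→53T]: ω = 654.1429×53/53 = 654.1429 rpm, dir flips to +; running = +654.1429
Stage 5 [82T→85T]: ω = 654.1429×82/85 = 631.0555 rpm, dir flips to −; running = −631.0555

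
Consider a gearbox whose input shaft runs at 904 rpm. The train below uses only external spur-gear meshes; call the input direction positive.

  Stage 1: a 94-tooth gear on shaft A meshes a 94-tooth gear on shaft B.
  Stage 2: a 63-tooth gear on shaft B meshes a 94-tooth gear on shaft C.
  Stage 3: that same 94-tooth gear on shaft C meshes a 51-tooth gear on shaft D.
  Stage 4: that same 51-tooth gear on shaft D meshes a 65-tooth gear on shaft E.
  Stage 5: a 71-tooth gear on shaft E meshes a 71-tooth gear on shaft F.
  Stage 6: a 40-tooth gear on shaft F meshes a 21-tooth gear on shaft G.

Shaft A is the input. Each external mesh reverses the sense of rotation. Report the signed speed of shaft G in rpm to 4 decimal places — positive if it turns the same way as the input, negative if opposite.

Stage 1 [94T→94T]: ω = 904.0000×94/94 = 904.0000 rpm, dir flips to −; running = −904.0000
Stage 2 [63T→94T]: ω = 904.0000×63/94 = 605.8723 rpm, dir flips to +; running = +605.8723
Stage 3 [94T→51T]: ω = 605.8723×94/51 = 1116.7059 rpm, dir flips to −; running = −1116.7059
Stage 4 [51T→65T]: ω = 1116.7059×51/65 = 876.1846 rpm, dir flips to +; running = +876.1846
Stage 5 [71T→71T]: ω = 876.1846×71/71 = 876.1846 rpm, dir flips to −; running = −876.1846
Stage 6 [40T→21T]: ω = 876.1846×40/21 = 1668.9231 rpm, dir flips to +; running = +1668.9231

+1668.9231 rpm (same as input, |ω| = 1668.9231 rpm)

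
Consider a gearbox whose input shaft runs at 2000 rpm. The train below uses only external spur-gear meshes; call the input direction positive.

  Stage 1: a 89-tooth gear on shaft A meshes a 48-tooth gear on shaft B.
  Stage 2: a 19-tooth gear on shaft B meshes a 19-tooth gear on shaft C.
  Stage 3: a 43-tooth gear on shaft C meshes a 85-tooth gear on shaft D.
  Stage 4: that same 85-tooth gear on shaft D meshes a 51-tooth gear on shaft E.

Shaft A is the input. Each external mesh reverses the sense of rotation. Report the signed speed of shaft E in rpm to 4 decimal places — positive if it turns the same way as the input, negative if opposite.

+3126.6340 rpm (same as input, |ω| = 3126.6340 rpm)

Stage 1 [89T→48T]: ω = 2000.0000×89/48 = 3708.3333 rpm, dir flips to −; running = −3708.3333
Stage 2 [19T→19T]: ω = 3708.3333×19/19 = 3708.3333 rpm, dir flips to +; running = +3708.3333
Stage 3 [43T→85T]: ω = 3708.3333×43/85 = 1875.9804 rpm, dir flips to −; running = −1875.9804
Stage 4 [85T→51T]: ω = 1875.9804×85/51 = 3126.6340 rpm, dir flips to +; running = +3126.6340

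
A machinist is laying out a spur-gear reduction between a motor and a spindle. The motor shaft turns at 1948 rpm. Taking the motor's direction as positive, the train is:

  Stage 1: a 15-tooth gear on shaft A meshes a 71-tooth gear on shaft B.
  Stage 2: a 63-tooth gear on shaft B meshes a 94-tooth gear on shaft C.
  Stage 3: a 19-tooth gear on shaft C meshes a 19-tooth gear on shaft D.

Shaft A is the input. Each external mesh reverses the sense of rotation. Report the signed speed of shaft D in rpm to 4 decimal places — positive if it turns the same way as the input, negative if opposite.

Stage 1 [15T→71T]: ω = 1948.0000×15/71 = 411.5493 rpm, dir flips to −; running = −411.5493
Stage 2 [63T→94T]: ω = 411.5493×63/94 = 275.8256 rpm, dir flips to +; running = +275.8256
Stage 3 [19T→19T]: ω = 275.8256×19/19 = 275.8256 rpm, dir flips to −; running = −275.8256

-275.8256 rpm (opposite to input, |ω| = 275.8256 rpm)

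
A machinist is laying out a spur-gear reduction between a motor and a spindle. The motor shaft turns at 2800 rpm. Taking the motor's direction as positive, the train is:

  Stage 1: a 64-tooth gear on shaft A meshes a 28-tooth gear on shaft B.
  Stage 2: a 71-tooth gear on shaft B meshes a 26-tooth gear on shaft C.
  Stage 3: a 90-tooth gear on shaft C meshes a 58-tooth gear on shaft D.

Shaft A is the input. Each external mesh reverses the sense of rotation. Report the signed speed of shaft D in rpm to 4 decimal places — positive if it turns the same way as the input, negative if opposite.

-27119.3634 rpm (opposite to input, |ω| = 27119.3634 rpm)

Stage 1 [64T→28T]: ω = 2800.0000×64/28 = 6400.0000 rpm, dir flips to −; running = −6400.0000
Stage 2 [71T→26T]: ω = 6400.0000×71/26 = 17476.9231 rpm, dir flips to +; running = +17476.9231
Stage 3 [90T→58T]: ω = 17476.9231×90/58 = 27119.3634 rpm, dir flips to −; running = −27119.3634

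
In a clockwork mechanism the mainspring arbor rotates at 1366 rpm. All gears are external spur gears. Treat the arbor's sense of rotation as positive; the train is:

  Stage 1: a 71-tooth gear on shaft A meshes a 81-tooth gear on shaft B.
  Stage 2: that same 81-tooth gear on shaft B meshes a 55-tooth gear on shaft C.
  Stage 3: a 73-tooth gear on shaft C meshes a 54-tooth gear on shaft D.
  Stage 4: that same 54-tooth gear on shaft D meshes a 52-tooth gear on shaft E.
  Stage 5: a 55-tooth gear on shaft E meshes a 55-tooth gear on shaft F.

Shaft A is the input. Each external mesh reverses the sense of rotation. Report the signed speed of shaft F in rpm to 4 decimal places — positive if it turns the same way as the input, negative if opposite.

-2475.5168 rpm (opposite to input, |ω| = 2475.5168 rpm)

Stage 1 [71T→81T]: ω = 1366.0000×71/81 = 1197.3580 rpm, dir flips to −; running = −1197.3580
Stage 2 [81T→55T]: ω = 1197.3580×81/55 = 1763.3818 rpm, dir flips to +; running = +1763.3818
Stage 3 [73T→54T]: ω = 1763.3818×73/54 = 2383.8310 rpm, dir flips to −; running = −2383.8310
Stage 4 [54T→52T]: ω = 2383.8310×54/52 = 2475.5168 rpm, dir flips to +; running = +2475.5168
Stage 5 [55T→55T]: ω = 2475.5168×55/55 = 2475.5168 rpm, dir flips to −; running = −2475.5168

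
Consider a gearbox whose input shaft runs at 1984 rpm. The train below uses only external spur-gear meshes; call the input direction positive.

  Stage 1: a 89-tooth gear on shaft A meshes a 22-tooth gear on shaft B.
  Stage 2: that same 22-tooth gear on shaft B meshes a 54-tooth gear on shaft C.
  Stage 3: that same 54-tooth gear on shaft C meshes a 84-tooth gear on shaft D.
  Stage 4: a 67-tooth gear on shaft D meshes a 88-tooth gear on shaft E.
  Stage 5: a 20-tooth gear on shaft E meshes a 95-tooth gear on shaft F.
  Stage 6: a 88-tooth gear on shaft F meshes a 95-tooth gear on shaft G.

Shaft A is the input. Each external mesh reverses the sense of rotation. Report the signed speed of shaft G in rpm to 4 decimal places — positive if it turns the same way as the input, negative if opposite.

+312.1116 rpm (same as input, |ω| = 312.1116 rpm)

Stage 1 [89T→22T]: ω = 1984.0000×89/22 = 8026.1818 rpm, dir flips to −; running = −8026.1818
Stage 2 [22T→54T]: ω = 8026.1818×22/54 = 3269.9259 rpm, dir flips to +; running = +3269.9259
Stage 3 [54T→84T]: ω = 3269.9259×54/84 = 2102.0952 rpm, dir flips to −; running = −2102.0952
Stage 4 [67T→88T]: ω = 2102.0952×67/88 = 1600.4589 rpm, dir flips to +; running = +1600.4589
Stage 5 [20T→95T]: ω = 1600.4589×20/95 = 336.9387 rpm, dir flips to −; running = −336.9387
Stage 6 [88T→95T]: ω = 336.9387×88/95 = 312.1116 rpm, dir flips to +; running = +312.1116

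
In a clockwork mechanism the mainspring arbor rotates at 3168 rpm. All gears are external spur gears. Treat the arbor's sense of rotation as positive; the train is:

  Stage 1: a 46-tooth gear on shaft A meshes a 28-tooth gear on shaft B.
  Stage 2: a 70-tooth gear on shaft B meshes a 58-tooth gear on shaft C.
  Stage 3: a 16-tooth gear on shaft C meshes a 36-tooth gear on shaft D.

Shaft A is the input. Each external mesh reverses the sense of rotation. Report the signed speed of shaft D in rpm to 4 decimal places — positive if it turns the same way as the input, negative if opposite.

-2791.7241 rpm (opposite to input, |ω| = 2791.7241 rpm)

Stage 1 [46T→28T]: ω = 3168.0000×46/28 = 5204.5714 rpm, dir flips to −; running = −5204.5714
Stage 2 [70T→58T]: ω = 5204.5714×70/58 = 6281.3793 rpm, dir flips to +; running = +6281.3793
Stage 3 [16T→36T]: ω = 6281.3793×16/36 = 2791.7241 rpm, dir flips to −; running = −2791.7241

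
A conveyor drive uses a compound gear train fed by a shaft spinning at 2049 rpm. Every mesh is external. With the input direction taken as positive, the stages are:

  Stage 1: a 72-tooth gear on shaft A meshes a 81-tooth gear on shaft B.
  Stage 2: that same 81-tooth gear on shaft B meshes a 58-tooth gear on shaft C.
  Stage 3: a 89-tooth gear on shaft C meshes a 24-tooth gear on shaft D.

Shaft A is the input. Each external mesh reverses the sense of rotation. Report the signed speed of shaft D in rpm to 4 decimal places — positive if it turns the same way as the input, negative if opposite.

-9432.4655 rpm (opposite to input, |ω| = 9432.4655 rpm)

Stage 1 [72T→81T]: ω = 2049.0000×72/81 = 1821.3333 rpm, dir flips to −; running = −1821.3333
Stage 2 [81T→58T]: ω = 1821.3333×81/58 = 2543.5862 rpm, dir flips to +; running = +2543.5862
Stage 3 [89T→24T]: ω = 2543.5862×89/24 = 9432.4655 rpm, dir flips to −; running = −9432.4655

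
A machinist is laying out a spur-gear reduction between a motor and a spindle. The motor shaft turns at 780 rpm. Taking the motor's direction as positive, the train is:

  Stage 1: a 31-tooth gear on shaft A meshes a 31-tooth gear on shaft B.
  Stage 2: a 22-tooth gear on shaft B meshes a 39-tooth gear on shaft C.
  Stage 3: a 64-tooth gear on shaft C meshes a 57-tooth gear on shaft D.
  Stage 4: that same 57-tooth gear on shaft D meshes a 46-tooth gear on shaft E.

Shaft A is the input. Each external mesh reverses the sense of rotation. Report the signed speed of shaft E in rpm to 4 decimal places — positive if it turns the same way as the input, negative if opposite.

+612.1739 rpm (same as input, |ω| = 612.1739 rpm)

Stage 1 [31T→31T]: ω = 780.0000×31/31 = 780.0000 rpm, dir flips to −; running = −780.0000
Stage 2 [22T→39T]: ω = 780.0000×22/39 = 440.0000 rpm, dir flips to +; running = +440.0000
Stage 3 [64T→57T]: ω = 440.0000×64/57 = 494.0351 rpm, dir flips to −; running = −494.0351
Stage 4 [57T→46T]: ω = 494.0351×57/46 = 612.1739 rpm, dir flips to +; running = +612.1739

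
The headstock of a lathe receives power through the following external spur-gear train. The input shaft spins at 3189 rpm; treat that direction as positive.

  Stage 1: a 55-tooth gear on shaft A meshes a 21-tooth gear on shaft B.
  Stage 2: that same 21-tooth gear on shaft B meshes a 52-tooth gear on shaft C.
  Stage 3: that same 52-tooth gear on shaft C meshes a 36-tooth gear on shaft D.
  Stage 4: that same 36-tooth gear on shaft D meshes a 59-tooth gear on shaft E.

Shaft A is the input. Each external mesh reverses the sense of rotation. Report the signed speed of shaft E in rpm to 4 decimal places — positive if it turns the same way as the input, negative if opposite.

+2972.7966 rpm (same as input, |ω| = 2972.7966 rpm)

Stage 1 [55T→21T]: ω = 3189.0000×55/21 = 8352.1429 rpm, dir flips to −; running = −8352.1429
Stage 2 [21T→52T]: ω = 8352.1429×21/52 = 3372.9808 rpm, dir flips to +; running = +3372.9808
Stage 3 [52T→36T]: ω = 3372.9808×52/36 = 4872.0833 rpm, dir flips to −; running = −4872.0833
Stage 4 [36T→59T]: ω = 4872.0833×36/59 = 2972.7966 rpm, dir flips to +; running = +2972.7966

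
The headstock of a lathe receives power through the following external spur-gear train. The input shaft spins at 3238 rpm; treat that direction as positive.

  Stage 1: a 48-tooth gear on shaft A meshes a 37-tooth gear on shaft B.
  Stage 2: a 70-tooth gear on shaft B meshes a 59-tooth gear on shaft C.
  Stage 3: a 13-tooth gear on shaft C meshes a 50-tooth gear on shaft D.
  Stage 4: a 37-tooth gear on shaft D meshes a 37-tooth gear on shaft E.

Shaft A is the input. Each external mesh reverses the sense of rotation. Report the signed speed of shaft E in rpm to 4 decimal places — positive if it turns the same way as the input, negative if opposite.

Stage 1 [48T→37T]: ω = 3238.0000×48/37 = 4200.6486 rpm, dir flips to −; running = −4200.6486
Stage 2 [70T→59T]: ω = 4200.6486×70/59 = 4983.8204 rpm, dir flips to +; running = +4983.8204
Stage 3 [13T→50T]: ω = 4983.8204×13/50 = 1295.7933 rpm, dir flips to −; running = −1295.7933
Stage 4 [37T→37T]: ω = 1295.7933×37/37 = 1295.7933 rpm, dir flips to +; running = +1295.7933

+1295.7933 rpm (same as input, |ω| = 1295.7933 rpm)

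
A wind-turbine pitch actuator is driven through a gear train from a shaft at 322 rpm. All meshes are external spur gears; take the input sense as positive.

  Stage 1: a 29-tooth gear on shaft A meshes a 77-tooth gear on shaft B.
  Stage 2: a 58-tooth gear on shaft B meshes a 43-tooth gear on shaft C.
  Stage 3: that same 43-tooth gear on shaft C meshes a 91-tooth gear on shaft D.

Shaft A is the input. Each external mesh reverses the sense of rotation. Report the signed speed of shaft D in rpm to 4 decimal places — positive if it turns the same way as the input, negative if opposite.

-77.2947 rpm (opposite to input, |ω| = 77.2947 rpm)

Stage 1 [29T→77T]: ω = 322.0000×29/77 = 121.2727 rpm, dir flips to −; running = −121.2727
Stage 2 [58T→43T]: ω = 121.2727×58/43 = 163.5772 rpm, dir flips to +; running = +163.5772
Stage 3 [43T→91T]: ω = 163.5772×43/91 = 77.2947 rpm, dir flips to −; running = −77.2947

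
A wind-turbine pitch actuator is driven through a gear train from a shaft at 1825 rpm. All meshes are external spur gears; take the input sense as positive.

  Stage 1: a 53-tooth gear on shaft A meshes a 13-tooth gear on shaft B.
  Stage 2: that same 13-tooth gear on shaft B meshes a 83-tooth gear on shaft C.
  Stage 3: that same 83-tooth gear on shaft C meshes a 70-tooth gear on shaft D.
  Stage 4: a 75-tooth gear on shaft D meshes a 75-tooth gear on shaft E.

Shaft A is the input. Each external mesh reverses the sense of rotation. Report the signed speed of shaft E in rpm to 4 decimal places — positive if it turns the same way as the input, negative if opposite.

Stage 1 [53T→13T]: ω = 1825.0000×53/13 = 7440.3846 rpm, dir flips to −; running = −7440.3846
Stage 2 [13T→83T]: ω = 7440.3846×13/83 = 1165.3614 rpm, dir flips to +; running = +1165.3614
Stage 3 [83T→70T]: ω = 1165.3614×83/70 = 1381.7857 rpm, dir flips to −; running = −1381.7857
Stage 4 [75T→75T]: ω = 1381.7857×75/75 = 1381.7857 rpm, dir flips to +; running = +1381.7857

+1381.7857 rpm (same as input, |ω| = 1381.7857 rpm)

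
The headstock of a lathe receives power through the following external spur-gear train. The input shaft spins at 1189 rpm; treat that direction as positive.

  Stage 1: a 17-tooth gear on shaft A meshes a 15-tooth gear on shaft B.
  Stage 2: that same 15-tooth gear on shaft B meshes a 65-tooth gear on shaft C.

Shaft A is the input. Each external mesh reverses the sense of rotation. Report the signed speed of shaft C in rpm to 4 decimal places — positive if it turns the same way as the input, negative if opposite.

+310.9692 rpm (same as input, |ω| = 310.9692 rpm)

Stage 1 [17T→15T]: ω = 1189.0000×17/15 = 1347.5333 rpm, dir flips to −; running = −1347.5333
Stage 2 [15T→65T]: ω = 1347.5333×15/65 = 310.9692 rpm, dir flips to +; running = +310.9692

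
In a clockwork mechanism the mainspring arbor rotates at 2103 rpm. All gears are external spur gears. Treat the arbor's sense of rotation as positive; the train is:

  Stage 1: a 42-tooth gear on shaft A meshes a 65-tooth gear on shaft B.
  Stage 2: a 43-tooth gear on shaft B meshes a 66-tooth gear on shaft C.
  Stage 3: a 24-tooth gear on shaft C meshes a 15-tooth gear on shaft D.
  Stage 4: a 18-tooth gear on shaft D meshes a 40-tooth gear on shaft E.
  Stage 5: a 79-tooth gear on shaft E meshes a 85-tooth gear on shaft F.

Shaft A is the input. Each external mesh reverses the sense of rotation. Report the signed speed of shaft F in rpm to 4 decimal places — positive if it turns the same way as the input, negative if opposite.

Stage 1 [42T→65T]: ω = 2103.0000×42/65 = 1358.8615 rpm, dir flips to −; running = −1358.8615
Stage 2 [43T→66T]: ω = 1358.8615×43/66 = 885.3189 rpm, dir flips to +; running = +885.3189
Stage 3 [24T→15T]: ω = 885.3189×24/15 = 1416.5102 rpm, dir flips to −; running = −1416.5102
Stage 4 [18T→40T]: ω = 1416.5102×18/40 = 637.4296 rpm, dir flips to +; running = +637.4296
Stage 5 [79T→85T]: ω = 637.4296×79/85 = 592.4346 rpm, dir flips to −; running = −592.4346

-592.4346 rpm (opposite to input, |ω| = 592.4346 rpm)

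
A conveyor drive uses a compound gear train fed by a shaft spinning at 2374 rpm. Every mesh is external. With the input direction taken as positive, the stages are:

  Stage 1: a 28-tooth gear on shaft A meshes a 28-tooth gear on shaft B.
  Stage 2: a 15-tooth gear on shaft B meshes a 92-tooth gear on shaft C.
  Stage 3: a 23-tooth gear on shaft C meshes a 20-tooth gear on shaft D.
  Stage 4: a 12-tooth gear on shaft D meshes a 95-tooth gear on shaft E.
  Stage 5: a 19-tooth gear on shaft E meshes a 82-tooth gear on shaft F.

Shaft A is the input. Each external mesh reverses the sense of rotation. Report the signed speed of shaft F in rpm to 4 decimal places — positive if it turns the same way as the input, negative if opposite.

Stage 1 [28T→28T]: ω = 2374.0000×28/28 = 2374.0000 rpm, dir flips to −; running = −2374.0000
Stage 2 [15T→92T]: ω = 2374.0000×15/92 = 387.0652 rpm, dir flips to +; running = +387.0652
Stage 3 [23T→20T]: ω = 387.0652×23/20 = 445.1250 rpm, dir flips to −; running = −445.1250
Stage 4 [12T→95T]: ω = 445.1250×12/95 = 56.2263 rpm, dir flips to +; running = +56.2263
Stage 5 [19T→82T]: ω = 56.2263×19/82 = 13.0280 rpm, dir flips to −; running = −13.0280

-13.0280 rpm (opposite to input, |ω| = 13.0280 rpm)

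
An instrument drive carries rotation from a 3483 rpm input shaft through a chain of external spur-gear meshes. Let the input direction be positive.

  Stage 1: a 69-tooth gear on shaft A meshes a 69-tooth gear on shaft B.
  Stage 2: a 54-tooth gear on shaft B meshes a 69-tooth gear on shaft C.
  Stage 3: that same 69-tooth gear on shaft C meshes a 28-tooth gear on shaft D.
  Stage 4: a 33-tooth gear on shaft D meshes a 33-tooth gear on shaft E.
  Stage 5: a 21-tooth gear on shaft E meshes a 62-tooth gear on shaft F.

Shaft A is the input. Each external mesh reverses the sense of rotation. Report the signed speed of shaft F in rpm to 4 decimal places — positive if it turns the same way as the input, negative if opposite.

-2275.1855 rpm (opposite to input, |ω| = 2275.1855 rpm)

Stage 1 [69T→69T]: ω = 3483.0000×69/69 = 3483.0000 rpm, dir flips to −; running = −3483.0000
Stage 2 [54T→69T]: ω = 3483.0000×54/69 = 2725.8261 rpm, dir flips to +; running = +2725.8261
Stage 3 [69T→28T]: ω = 2725.8261×69/28 = 6717.2143 rpm, dir flips to −; running = −6717.2143
Stage 4 [33T→33T]: ω = 6717.2143×33/33 = 6717.2143 rpm, dir flips to +; running = +6717.2143
Stage 5 [21T→62T]: ω = 6717.2143×21/62 = 2275.1855 rpm, dir flips to −; running = −2275.1855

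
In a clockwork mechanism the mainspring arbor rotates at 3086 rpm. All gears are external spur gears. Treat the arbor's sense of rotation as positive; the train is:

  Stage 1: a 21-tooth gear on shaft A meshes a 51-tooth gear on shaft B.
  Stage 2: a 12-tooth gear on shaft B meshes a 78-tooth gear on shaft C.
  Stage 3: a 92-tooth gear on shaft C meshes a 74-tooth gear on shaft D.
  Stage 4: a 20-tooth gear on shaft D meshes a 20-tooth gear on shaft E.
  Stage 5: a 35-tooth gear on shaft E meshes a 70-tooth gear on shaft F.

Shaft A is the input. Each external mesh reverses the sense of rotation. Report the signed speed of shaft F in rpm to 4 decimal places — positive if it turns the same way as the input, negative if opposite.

-121.5228 rpm (opposite to input, |ω| = 121.5228 rpm)

Stage 1 [21T→51T]: ω = 3086.0000×21/51 = 1270.7059 rpm, dir flips to −; running = −1270.7059
Stage 2 [12T→78T]: ω = 1270.7059×12/78 = 195.4932 rpm, dir flips to +; running = +195.4932
Stage 3 [92T→74T]: ω = 195.4932×92/74 = 243.0456 rpm, dir flips to −; running = −243.0456
Stage 4 [20T→20T]: ω = 243.0456×20/20 = 243.0456 rpm, dir flips to +; running = +243.0456
Stage 5 [35T→70T]: ω = 243.0456×35/70 = 121.5228 rpm, dir flips to −; running = −121.5228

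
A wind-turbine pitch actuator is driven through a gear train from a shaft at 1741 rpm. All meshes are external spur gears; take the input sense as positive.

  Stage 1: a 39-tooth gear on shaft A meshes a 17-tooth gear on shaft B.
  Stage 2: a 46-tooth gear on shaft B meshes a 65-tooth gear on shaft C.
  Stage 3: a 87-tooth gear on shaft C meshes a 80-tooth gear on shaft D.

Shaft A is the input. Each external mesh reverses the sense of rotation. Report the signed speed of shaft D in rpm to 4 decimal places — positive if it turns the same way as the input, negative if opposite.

Stage 1 [39T→17T]: ω = 1741.0000×39/17 = 3994.0588 rpm, dir flips to −; running = −3994.0588
Stage 2 [46T→65T]: ω = 3994.0588×46/65 = 2826.5647 rpm, dir flips to +; running = +2826.5647
Stage 3 [87T→80T]: ω = 2826.5647×87/80 = 3073.8891 rpm, dir flips to −; running = −3073.8891

-3073.8891 rpm (opposite to input, |ω| = 3073.8891 rpm)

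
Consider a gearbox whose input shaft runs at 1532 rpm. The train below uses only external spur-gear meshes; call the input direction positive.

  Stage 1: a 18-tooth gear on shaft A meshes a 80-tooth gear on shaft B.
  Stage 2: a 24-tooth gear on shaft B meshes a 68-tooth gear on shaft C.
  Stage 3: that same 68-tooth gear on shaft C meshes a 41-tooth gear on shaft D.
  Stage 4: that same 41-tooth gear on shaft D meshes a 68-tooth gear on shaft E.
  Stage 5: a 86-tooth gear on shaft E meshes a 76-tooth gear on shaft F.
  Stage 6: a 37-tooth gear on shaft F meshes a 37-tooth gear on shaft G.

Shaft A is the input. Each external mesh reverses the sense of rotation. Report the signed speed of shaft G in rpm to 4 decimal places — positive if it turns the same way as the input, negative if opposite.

+137.6666 rpm (same as input, |ω| = 137.6666 rpm)

Stage 1 [18T→80T]: ω = 1532.0000×18/80 = 344.7000 rpm, dir flips to −; running = −344.7000
Stage 2 [24T→68T]: ω = 344.7000×24/68 = 121.6588 rpm, dir flips to +; running = +121.6588
Stage 3 [68T→41T]: ω = 121.6588×68/41 = 201.7756 rpm, dir flips to −; running = −201.7756
Stage 4 [41T→68T]: ω = 201.7756×41/68 = 121.6588 rpm, dir flips to +; running = +121.6588
Stage 5 [86T→76T]: ω = 121.6588×86/76 = 137.6666 rpm, dir flips to −; running = −137.6666
Stage 6 [37T→37T]: ω = 137.6666×37/37 = 137.6666 rpm, dir flips to +; running = +137.6666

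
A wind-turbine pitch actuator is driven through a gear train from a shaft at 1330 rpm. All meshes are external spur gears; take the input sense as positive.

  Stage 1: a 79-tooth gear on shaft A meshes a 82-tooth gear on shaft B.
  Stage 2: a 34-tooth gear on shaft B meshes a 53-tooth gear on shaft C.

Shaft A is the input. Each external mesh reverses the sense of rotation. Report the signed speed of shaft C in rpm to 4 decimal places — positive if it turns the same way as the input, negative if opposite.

+821.9926 rpm (same as input, |ω| = 821.9926 rpm)

Stage 1 [79T→82T]: ω = 1330.0000×79/82 = 1281.3415 rpm, dir flips to −; running = −1281.3415
Stage 2 [34T→53T]: ω = 1281.3415×34/53 = 821.9926 rpm, dir flips to +; running = +821.9926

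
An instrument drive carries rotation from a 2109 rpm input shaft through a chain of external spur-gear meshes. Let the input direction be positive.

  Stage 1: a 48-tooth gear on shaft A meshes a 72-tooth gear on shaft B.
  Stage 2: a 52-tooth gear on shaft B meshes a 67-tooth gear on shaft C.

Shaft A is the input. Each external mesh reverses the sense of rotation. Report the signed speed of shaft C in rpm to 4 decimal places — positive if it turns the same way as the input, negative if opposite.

+1091.2239 rpm (same as input, |ω| = 1091.2239 rpm)

Stage 1 [48T→72T]: ω = 2109.0000×48/72 = 1406.0000 rpm, dir flips to −; running = −1406.0000
Stage 2 [52T→67T]: ω = 1406.0000×52/67 = 1091.2239 rpm, dir flips to +; running = +1091.2239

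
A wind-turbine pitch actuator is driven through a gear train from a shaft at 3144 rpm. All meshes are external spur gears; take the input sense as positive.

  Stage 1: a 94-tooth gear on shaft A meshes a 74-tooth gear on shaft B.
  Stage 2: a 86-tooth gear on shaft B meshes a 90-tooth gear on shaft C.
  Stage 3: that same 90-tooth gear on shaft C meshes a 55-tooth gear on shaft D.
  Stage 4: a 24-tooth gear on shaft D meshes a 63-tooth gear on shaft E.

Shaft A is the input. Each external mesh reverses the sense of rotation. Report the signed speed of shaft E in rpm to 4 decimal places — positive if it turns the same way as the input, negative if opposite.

+2378.9490 rpm (same as input, |ω| = 2378.9490 rpm)

Stage 1 [94T→74T]: ω = 3144.0000×94/74 = 3993.7297 rpm, dir flips to −; running = −3993.7297
Stage 2 [86T→90T]: ω = 3993.7297×86/90 = 3816.2306 rpm, dir flips to +; running = +3816.2306
Stage 3 [90T→55T]: ω = 3816.2306×90/55 = 6244.7410 rpm, dir flips to −; running = −6244.7410
Stage 4 [24T→63T]: ω = 6244.7410×24/63 = 2378.9490 rpm, dir flips to +; running = +2378.9490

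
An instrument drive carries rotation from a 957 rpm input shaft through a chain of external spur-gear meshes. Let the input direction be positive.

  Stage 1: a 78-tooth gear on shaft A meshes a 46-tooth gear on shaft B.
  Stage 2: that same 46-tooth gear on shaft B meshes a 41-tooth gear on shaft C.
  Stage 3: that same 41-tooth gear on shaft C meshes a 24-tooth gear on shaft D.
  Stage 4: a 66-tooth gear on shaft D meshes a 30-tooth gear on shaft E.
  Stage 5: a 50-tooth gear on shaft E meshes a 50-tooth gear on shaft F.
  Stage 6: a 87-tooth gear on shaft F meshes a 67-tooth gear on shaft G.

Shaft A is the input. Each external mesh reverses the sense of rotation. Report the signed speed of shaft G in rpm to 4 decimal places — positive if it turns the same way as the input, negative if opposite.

+8885.1022 rpm (same as input, |ω| = 8885.1022 rpm)

Stage 1 [78T→46T]: ω = 957.0000×78/46 = 1622.7391 rpm, dir flips to −; running = −1622.7391
Stage 2 [46T→41T]: ω = 1622.7391×46/41 = 1820.6341 rpm, dir flips to +; running = +1820.6341
Stage 3 [41T→24T]: ω = 1820.6341×41/24 = 3110.2500 rpm, dir flips to −; running = −3110.2500
Stage 4 [66T→30T]: ω = 3110.2500×66/30 = 6842.5500 rpm, dir flips to +; running = +6842.5500
Stage 5 [50T→50T]: ω = 6842.5500×50/50 = 6842.5500 rpm, dir flips to −; running = −6842.5500
Stage 6 [87T→67T]: ω = 6842.5500×87/67 = 8885.1022 rpm, dir flips to +; running = +8885.1022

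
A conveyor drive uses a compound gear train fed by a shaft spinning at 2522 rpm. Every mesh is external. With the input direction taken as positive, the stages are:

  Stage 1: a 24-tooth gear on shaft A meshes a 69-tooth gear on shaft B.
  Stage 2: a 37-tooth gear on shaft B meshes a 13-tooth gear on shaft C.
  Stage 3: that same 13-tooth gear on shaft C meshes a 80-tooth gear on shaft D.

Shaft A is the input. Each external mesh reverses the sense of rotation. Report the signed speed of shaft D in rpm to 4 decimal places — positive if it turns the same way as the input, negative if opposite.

Stage 1 [24T→69T]: ω = 2522.0000×24/69 = 877.2174 rpm, dir flips to −; running = −877.2174
Stage 2 [37T→13T]: ω = 877.2174×37/13 = 2496.6957 rpm, dir flips to +; running = +2496.6957
Stage 3 [13T→80T]: ω = 2496.6957×13/80 = 405.7130 rpm, dir flips to −; running = −405.7130

-405.7130 rpm (opposite to input, |ω| = 405.7130 rpm)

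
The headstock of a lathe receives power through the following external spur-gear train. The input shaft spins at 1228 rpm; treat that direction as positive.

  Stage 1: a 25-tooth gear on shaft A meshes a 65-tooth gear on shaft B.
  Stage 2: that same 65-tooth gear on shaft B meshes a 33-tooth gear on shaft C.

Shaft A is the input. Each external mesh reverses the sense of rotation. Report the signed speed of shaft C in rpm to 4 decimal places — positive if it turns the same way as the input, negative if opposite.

Stage 1 [25T→65T]: ω = 1228.0000×25/65 = 472.3077 rpm, dir flips to −; running = −472.3077
Stage 2 [65T→33T]: ω = 472.3077×65/33 = 930.3030 rpm, dir flips to +; running = +930.3030

+930.3030 rpm (same as input, |ω| = 930.3030 rpm)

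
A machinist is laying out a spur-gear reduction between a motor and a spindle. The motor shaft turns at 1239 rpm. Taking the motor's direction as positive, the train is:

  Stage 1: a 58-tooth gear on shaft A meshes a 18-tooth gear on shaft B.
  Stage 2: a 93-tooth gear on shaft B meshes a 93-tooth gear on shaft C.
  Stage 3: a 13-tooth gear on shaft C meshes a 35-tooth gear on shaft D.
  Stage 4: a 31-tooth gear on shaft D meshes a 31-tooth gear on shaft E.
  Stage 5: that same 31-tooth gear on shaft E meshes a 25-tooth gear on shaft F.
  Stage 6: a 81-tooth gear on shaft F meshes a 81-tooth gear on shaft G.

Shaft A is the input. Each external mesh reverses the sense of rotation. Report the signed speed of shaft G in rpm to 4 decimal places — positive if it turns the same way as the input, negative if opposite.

+1838.7547 rpm (same as input, |ω| = 1838.7547 rpm)

Stage 1 [58T→18T]: ω = 1239.0000×58/18 = 3992.3333 rpm, dir flips to −; running = −3992.3333
Stage 2 [93T→93T]: ω = 3992.3333×93/93 = 3992.3333 rpm, dir flips to +; running = +3992.3333
Stage 3 [13T→35T]: ω = 3992.3333×13/35 = 1482.8667 rpm, dir flips to −; running = −1482.8667
Stage 4 [31T→31T]: ω = 1482.8667×31/31 = 1482.8667 rpm, dir flips to +; running = +1482.8667
Stage 5 [31T→25T]: ω = 1482.8667×31/25 = 1838.7547 rpm, dir flips to −; running = −1838.7547
Stage 6 [81T→81T]: ω = 1838.7547×81/81 = 1838.7547 rpm, dir flips to +; running = +1838.7547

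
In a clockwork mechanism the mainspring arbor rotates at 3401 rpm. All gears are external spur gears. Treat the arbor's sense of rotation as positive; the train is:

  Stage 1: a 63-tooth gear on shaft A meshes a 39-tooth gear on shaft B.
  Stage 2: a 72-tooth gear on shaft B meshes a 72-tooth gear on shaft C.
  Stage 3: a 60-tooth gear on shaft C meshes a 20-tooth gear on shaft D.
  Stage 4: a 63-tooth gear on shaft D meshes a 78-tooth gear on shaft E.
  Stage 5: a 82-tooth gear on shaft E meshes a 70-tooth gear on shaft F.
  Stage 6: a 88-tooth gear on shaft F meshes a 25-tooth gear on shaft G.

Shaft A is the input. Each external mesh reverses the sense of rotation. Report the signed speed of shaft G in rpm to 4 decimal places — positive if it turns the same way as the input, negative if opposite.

Stage 1 [63T→39T]: ω = 3401.0000×63/39 = 5493.9231 rpm, dir flips to −; running = −5493.9231
Stage 2 [72T→72T]: ω = 5493.9231×72/72 = 5493.9231 rpm, dir flips to +; running = +5493.9231
Stage 3 [60T→20T]: ω = 5493.9231×60/20 = 16481.7692 rpm, dir flips to −; running = −16481.7692
Stage 4 [63T→78T]: ω = 16481.7692×63/78 = 13312.1982 rpm, dir flips to +; running = +13312.1982
Stage 5 [82T→70T]: ω = 13312.1982×82/70 = 15594.2893 rpm, dir flips to −; running = −15594.2893
Stage 6 [88T→25T]: ω = 15594.2893×88/25 = 54891.8985 rpm, dir flips to +; running = +54891.8985

+54891.8985 rpm (same as input, |ω| = 54891.8985 rpm)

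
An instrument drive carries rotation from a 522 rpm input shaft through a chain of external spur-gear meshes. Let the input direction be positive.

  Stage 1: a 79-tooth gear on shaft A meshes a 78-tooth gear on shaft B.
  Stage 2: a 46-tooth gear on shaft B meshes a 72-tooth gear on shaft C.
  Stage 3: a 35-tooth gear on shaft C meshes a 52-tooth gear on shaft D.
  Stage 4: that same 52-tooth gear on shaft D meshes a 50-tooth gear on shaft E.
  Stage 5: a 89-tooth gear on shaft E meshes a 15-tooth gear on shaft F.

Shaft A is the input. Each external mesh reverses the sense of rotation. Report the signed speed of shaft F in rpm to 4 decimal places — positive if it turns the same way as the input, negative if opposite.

Stage 1 [79T→78T]: ω = 522.0000×79/78 = 528.6923 rpm, dir flips to −; running = −528.6923
Stage 2 [46T→72T]: ω = 528.6923×46/72 = 337.7756 rpm, dir flips to +; running = +337.7756
Stage 3 [35T→52T]: ω = 337.7756×35/52 = 227.3490 rpm, dir flips to −; running = −227.3490
Stage 4 [52T→50T]: ω = 227.3490×52/50 = 236.4429 rpm, dir flips to +; running = +236.4429
Stage 5 [89T→15T]: ω = 236.4429×89/15 = 1402.8948 rpm, dir flips to −; running = −1402.8948

-1402.8948 rpm (opposite to input, |ω| = 1402.8948 rpm)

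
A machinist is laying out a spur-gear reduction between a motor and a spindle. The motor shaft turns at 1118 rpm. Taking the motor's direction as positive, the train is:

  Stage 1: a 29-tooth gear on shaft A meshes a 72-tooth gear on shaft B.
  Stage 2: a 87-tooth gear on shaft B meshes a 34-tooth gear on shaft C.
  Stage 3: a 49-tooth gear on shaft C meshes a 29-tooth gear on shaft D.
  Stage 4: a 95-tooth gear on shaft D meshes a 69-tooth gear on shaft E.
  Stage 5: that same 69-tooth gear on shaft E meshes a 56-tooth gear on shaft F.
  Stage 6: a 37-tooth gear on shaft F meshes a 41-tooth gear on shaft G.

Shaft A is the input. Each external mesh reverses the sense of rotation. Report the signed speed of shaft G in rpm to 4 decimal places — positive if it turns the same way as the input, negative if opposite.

Stage 1 [29T→72T]: ω = 1118.0000×29/72 = 450.3056 rpm, dir flips to −; running = −450.3056
Stage 2 [87T→34T]: ω = 450.3056×87/34 = 1152.2525 rpm, dir flips to +; running = +1152.2525
Stage 3 [49T→29T]: ω = 1152.2525×49/29 = 1946.9093 rpm, dir flips to −; running = −1946.9093
Stage 4 [95T→69T]: ω = 1946.9093×95/69 = 2680.5273 rpm, dir flips to +; running = +2680.5273
Stage 5 [69T→56T]: ω = 2680.5273×69/56 = 3302.7926 rpm, dir flips to −; running = −3302.7926
Stage 6 [37T→41T]: ω = 3302.7926×37/41 = 2980.5689 rpm, dir flips to +; running = +2980.5689

+2980.5689 rpm (same as input, |ω| = 2980.5689 rpm)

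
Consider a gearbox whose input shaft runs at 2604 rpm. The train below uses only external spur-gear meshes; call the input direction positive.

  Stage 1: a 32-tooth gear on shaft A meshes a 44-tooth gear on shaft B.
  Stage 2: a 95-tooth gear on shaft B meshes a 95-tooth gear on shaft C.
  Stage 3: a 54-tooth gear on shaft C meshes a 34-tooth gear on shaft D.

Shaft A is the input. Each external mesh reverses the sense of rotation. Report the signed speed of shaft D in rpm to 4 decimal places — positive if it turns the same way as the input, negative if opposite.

Stage 1 [32T→44T]: ω = 2604.0000×32/44 = 1893.8182 rpm, dir flips to −; running = −1893.8182
Stage 2 [95T→95T]: ω = 1893.8182×95/95 = 1893.8182 rpm, dir flips to +; running = +1893.8182
Stage 3 [54T→34T]: ω = 1893.8182×54/34 = 3007.8289 rpm, dir flips to −; running = −3007.8289

-3007.8289 rpm (opposite to input, |ω| = 3007.8289 rpm)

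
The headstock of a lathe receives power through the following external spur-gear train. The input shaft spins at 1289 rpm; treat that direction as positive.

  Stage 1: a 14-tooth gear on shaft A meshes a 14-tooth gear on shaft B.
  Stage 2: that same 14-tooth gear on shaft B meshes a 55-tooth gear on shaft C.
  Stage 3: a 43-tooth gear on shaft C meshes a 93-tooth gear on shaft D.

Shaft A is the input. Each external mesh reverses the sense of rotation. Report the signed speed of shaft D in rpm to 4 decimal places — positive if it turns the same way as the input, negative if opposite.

-151.7064 rpm (opposite to input, |ω| = 151.7064 rpm)

Stage 1 [14T→14T]: ω = 1289.0000×14/14 = 1289.0000 rpm, dir flips to −; running = −1289.0000
Stage 2 [14T→55T]: ω = 1289.0000×14/55 = 328.1091 rpm, dir flips to +; running = +328.1091
Stage 3 [43T→93T]: ω = 328.1091×43/93 = 151.7064 rpm, dir flips to −; running = −151.7064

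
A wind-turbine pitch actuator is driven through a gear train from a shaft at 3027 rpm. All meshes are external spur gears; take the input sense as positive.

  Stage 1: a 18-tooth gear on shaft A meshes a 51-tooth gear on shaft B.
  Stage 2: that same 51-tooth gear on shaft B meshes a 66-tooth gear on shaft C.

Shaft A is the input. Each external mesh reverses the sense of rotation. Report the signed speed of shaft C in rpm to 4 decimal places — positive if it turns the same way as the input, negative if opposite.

Stage 1 [18T→51T]: ω = 3027.0000×18/51 = 1068.3529 rpm, dir flips to −; running = −1068.3529
Stage 2 [51T→66T]: ω = 1068.3529×51/66 = 825.5455 rpm, dir flips to +; running = +825.5455

+825.5455 rpm (same as input, |ω| = 825.5455 rpm)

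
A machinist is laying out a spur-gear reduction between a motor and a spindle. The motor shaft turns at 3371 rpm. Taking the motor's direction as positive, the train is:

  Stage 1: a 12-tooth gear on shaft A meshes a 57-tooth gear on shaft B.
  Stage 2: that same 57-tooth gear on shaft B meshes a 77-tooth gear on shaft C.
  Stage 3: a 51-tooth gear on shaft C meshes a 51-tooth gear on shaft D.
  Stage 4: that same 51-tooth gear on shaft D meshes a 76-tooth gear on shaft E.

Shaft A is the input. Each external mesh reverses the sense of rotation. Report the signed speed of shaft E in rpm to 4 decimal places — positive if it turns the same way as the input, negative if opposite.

+352.5379 rpm (same as input, |ω| = 352.5379 rpm)

Stage 1 [12T→57T]: ω = 3371.0000×12/57 = 709.6842 rpm, dir flips to −; running = −709.6842
Stage 2 [57T→77T]: ω = 709.6842×57/77 = 525.3506 rpm, dir flips to +; running = +525.3506
Stage 3 [51T→51T]: ω = 525.3506×51/51 = 525.3506 rpm, dir flips to −; running = −525.3506
Stage 4 [51T→76T]: ω = 525.3506×51/76 = 352.5379 rpm, dir flips to +; running = +352.5379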